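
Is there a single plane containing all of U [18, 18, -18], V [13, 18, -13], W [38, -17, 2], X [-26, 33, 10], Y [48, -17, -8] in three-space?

The plane through U, V, W has normal n = UV × UW = (175, 200, 175) and equation n·P = 3600.
Checking the remaining points: n·X = 3800, n·Y = 3600.
Since n·X = 3800 ≠ 3600, X is off the plane and the points are not all coplanar.

No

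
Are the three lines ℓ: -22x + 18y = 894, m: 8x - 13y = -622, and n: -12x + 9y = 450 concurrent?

Intersecting ℓ and m: solving the 2×2 system gives (x, y) = (-3, 46).
Substitute into n: (-12)(-3) + (9)(46) = 450.
This equals 450, so (-3, 46) lies on all three lines and they are concurrent.

Yes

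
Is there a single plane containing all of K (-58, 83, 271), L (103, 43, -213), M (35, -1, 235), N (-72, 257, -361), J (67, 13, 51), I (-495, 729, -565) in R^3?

The plane through K, L, M has normal n = KL × KM = (-39216, -39216, -9804) and equation n·P = -3637284.
Checking the remaining points: n·N = -3715716, n·J = -3637284, n·I = -3637284.
Since n·N = -3715716 ≠ -3637284, N is off the plane and the points are not all coplanar.

No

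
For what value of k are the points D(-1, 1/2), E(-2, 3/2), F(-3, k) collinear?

5/2

Collinearity: (F − D) must be parallel to (E − D) = (-1, 1).
Cross-multiplying the components: (k − 1/2)·(-1) = (-2)·(1).
Solving gives k = 5/2.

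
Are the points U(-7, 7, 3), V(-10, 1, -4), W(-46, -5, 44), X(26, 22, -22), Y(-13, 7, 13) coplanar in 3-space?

The plane through U, V, W has normal n = UV × UW = (-330, 396, -198) and equation n·P = 4488.
Checking the remaining points: n·X = 4488, n·Y = 4488.
All equal 4488, so all 5 points lie in one plane.

Yes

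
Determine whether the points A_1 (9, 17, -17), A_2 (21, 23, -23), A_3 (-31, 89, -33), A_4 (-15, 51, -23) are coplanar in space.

With A_1 as base: A_1A_2 = (12, 6, -6), A_1A_3 = (-40, 72, -16), A_1A_4 = (-24, 34, -6).
A_1A_3 × A_1A_4 = (112, 144, 368).
A_1A_2 · (A_1A_3 × A_1A_4) = 0.
The scalar triple product vanishes, so the four points are coplanar.

Yes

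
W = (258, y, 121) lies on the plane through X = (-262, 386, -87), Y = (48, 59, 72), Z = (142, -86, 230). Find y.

A normal to the plane is n = XY × XZ = (-28611, -34034, -14212).
W lies in the plane iff n · XW = 0.
This gives (-34034)y + (-4696692) = 0, so y = -138.

-138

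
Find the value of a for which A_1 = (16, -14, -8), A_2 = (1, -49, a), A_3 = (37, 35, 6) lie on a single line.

Direction A_1A_3 = (21, 49, 14). From the x-coordinate of A_2, the parameter along the line is τ = (1 − 16)/21 = -5/7.
Then a = (-8) + (-5/7)·(14) = -18.

-18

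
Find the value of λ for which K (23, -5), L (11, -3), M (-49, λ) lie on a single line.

7

Collinearity: (M − K) must be parallel to (L − K) = (-12, 2).
Cross-multiplying the components: (λ − (-5))·(-12) = (-72)·(2).
Solving gives λ = 7.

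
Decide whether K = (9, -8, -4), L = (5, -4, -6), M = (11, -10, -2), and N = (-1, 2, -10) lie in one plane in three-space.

Yes

With K as base: KL = (-4, 4, -2), KM = (2, -2, 2), KN = (-10, 10, -6).
KM × KN = (-8, -8, 0).
KL · (KM × KN) = 0.
The scalar triple product vanishes, so the four points are coplanar.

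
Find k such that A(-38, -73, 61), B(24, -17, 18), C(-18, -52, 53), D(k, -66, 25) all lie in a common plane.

Coplanarity ⇔ det[AB; AC; AD] = 0.
Expanding, this is linear in k: (455)k + (8190) = 0.
So k = -18.

-18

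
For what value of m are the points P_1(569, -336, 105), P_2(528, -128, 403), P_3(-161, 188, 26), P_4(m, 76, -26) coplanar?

-57

Normal to plane P_1P_2P_3: n = (-172584, -220779, 130356); plane equation n·P = -10331172.
Requiring n·P_4 = -10331172: (-172584)m + (-20168460) = -10331172.
So m = -57.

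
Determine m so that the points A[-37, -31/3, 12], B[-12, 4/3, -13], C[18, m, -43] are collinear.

46/3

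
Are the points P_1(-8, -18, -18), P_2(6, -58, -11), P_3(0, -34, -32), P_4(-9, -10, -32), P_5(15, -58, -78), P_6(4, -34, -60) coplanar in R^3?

The plane through P_1, P_2, P_3 has normal n = P_1P_2 × P_1P_3 = (672, 252, 96) and equation n·P = -11640.
Checking the remaining points: n·P_4 = -11640, n·P_5 = -12024, n·P_6 = -11640.
Since n·P_5 = -12024 ≠ -11640, P_5 is off the plane and the points are not all coplanar.

No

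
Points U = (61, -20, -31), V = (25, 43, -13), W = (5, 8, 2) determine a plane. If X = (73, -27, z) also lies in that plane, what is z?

A normal to the plane is n = UV × UW = (1575, 180, 2520).
X lies in the plane iff n · UX = 0.
This gives (2520)z + (95760) = 0, so z = -38.

-38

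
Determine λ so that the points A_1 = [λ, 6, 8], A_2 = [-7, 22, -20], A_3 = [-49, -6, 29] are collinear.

-31

Collinearity requires A_1A_2 × A_1A_3 = 0; each component is linear in λ.
The y-component gives (49)λ + (1519) = 0, so λ = -31.
The remaining components then also vanish.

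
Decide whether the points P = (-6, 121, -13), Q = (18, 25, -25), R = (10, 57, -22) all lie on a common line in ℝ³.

PQ = (24, -96, -12), PR = (16, -64, -9).
Comparing components 2 and 3: (-96)(-9) − (-12)(-64) = 96 ≠ 0, so PQ and PR are not parallel and the points are not collinear.

No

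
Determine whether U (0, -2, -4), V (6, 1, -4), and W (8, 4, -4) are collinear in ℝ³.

UV = (6, 3, 0), UW = (8, 6, 0).
UV × UW = (0, 0, 12).
The cross product is nonzero, so the points do not lie on one line.

No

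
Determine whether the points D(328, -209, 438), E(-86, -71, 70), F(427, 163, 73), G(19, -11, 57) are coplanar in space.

No

The four points are coplanar iff the 3×3 determinant with rows DE, DF, DG is zero.
Rows: (-414, 138, -368), (99, 372, -365), (-309, 198, -381).
Expanding along the first row: (-414)(-69462) − (138)(-150504) + (-368)(134550) = 12420.
Nonzero ⇒ not coplanar.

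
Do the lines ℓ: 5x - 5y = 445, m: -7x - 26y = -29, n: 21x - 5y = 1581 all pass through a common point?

The three lines meet at one point iff the augmented coefficient matrix [aᵢ bᵢ cᵢ] has rank < 3, i.e. its determinant vanishes.
Here the determinant is 0.
It vanishes, so the lines are concurrent at (71, -18).

Yes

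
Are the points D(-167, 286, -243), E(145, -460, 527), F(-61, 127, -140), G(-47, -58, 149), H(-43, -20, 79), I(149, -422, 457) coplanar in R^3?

Yes

The plane through D, E, F has normal n = DE × DF = (45592, 49484, 29468) and equation n·P = -622164.
Checking the remaining points: n·G = -622164, n·H = -622164, n·I = -622164.
All equal -622164, so all 6 points lie in one plane.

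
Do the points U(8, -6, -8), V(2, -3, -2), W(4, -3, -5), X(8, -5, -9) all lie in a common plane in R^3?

With U as base: UV = (-6, 3, 6), UW = (-4, 3, 3), UX = (0, 1, -1).
UW × UX = (-6, -4, -4).
UV · (UW × UX) = 0.
The scalar triple product vanishes, so the four points are coplanar.

Yes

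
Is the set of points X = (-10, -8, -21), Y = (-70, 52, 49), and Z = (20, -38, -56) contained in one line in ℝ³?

XY = (-60, 60, 70), XZ = (30, -30, -35).
XY × XZ = (0, 0, 0).
The cross product vanishes, so the three points are collinear.

Yes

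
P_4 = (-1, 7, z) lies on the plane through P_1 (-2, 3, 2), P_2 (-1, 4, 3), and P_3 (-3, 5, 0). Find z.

2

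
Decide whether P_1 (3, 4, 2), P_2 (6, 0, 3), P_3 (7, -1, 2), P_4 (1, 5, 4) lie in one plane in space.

No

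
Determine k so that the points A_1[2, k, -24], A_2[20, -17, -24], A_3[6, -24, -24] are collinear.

Collinearity requires A_1A_2 × A_1A_3 = 0; each component is linear in k.
The z-component gives (-14)k + (-364) = 0, so k = -26.
The remaining components then also vanish.

-26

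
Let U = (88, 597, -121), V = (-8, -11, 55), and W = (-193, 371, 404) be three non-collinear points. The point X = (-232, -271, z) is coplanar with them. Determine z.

473

A normal to the plane is n = UV × UW = (-279424, 944, -149152).
X lies in the plane iff n · UX = 0.
This gives (-149152)z + (70548896) = 0, so z = 473.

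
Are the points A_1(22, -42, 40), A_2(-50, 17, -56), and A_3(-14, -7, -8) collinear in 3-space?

No

A_1A_2 = (-72, 59, -96), A_1A_3 = (-36, 35, -48).
Comparing components 2 and 3: (59)(-48) − (-96)(35) = 528 ≠ 0, so A_1A_2 and A_1A_3 are not parallel and the points are not collinear.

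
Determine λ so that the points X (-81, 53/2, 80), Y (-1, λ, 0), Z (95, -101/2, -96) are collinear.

-17/2

Direction XZ = (176, -77, -176). From the x-coordinate of Y, the parameter along the line is τ = (-1 − (-81))/176 = 5/11.
Then λ = 53/2 + 5/11·(-77) = -17/2.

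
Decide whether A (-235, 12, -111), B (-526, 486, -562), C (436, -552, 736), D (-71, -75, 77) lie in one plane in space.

The four points are coplanar iff the 3×3 determinant with rows AB, AC, AD is zero.
Rows: (-291, 474, -451), (671, -564, 847), (164, -87, 188).
Expanding along the first row: (-291)(-32343) − (474)(-12760) + (-451)(34119) = 72384.
Nonzero ⇒ not coplanar.

No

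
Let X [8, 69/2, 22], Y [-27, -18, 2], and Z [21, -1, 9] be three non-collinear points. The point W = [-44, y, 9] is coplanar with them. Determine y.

3/2

The plane through X, Y, Z has equation −(55/2)x − 715y + 1925z = 34925/2.
Substituting W: (-715)y + (18535) = 34925/2, so y = 3/2.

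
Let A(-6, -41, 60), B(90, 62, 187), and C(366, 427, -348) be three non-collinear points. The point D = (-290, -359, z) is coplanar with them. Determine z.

The plane through A, B, C has equation −101460x + 86412y + 6612z = -2537412.
Substituting D: (6612)z + (-1598508) = -2537412, so z = -142.

-142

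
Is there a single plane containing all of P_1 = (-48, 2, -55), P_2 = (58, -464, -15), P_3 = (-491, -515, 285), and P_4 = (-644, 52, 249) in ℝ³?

Yes

With P_1 as base: P_1P_2 = (106, -466, 40), P_1P_3 = (-443, -517, 340), P_1P_4 = (-596, 50, 304).
P_1P_3 × P_1P_4 = (-174168, -67968, -330282).
P_1P_2 · (P_1P_3 × P_1P_4) = 0.
The scalar triple product vanishes, so the four points are coplanar.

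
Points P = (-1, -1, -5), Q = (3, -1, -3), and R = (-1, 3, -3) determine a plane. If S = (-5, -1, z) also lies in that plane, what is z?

The plane through P, Q, R has equation −8x − 8y + 16z = -64.
Substituting S: (16)z + (48) = -64, so z = -7.

-7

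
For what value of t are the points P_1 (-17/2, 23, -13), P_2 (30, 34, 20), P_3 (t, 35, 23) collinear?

67/2

Collinearity requires P_1P_2 × P_1P_3 = 0; each component is linear in t.
The y-component gives (33)t + (-2211/2) = 0, so t = 67/2.
The remaining components then also vanish.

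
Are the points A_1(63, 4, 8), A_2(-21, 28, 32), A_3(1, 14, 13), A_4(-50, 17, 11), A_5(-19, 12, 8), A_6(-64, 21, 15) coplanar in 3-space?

No

The plane through A_1, A_2, A_3 has normal n = A_1A_2 × A_1A_3 = (-120, -1068, 648) and equation n·P = -6648.
Checking the remaining points: n·A_4 = -5028, n·A_5 = -5352, n·A_6 = -5028.
Since n·A_4 = -5028 ≠ -6648, A_4 is off the plane and the points are not all coplanar.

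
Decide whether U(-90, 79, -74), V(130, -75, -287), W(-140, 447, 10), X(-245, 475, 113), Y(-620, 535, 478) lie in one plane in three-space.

No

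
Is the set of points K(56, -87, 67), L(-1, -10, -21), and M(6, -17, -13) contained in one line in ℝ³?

KL = (-57, 77, -88), KM = (-50, 70, -80).
KL × KM = (0, -160, -140).
The cross product is nonzero, so the points do not lie on one line.

No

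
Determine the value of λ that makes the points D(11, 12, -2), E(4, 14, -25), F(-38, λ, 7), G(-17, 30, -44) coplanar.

60

Normal to plane DEG: n = (330, 350, -70); plane equation n·P = 7970.
Requiring n·F = 7970: (350)λ + (-13030) = 7970.
So λ = 60.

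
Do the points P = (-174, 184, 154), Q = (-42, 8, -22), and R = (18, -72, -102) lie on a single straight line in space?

PQ = (132, -176, -176), PR = (192, -256, -256).
Each component of PR is 16/11 times the corresponding component of PQ, so PR = 16/11·PQ and the points are collinear.

Yes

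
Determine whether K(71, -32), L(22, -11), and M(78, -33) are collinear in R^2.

No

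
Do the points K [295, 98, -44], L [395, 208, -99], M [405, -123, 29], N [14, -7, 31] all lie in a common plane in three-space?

No

With K as base: KL = (100, 110, -55), KM = (110, -221, 73), KN = (-281, -105, 75).
KM × KN = (-8910, -28763, -73651).
KL · (KM × KN) = -4125.
Since -4125 ≠ 0, the four points are not coplanar.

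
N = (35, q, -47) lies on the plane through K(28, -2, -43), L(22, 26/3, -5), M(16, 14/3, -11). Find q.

A normal to the plane is n = KL × KM = (88, -264, 88).
N lies in the plane iff n · KN = 0.
This gives (-264)q + (-264) = 0, so q = -1.

-1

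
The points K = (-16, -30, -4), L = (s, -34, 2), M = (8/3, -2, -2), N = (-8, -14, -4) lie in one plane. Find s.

-4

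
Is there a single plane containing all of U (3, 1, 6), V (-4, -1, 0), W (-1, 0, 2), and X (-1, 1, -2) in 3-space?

A normal to the plane through U, V, W is n = UV × UW = (2, -4, -1).
The plane has equation n·P = -4. For X: n·X = -4.
Equal, so X lies in the plane and all four are coplanar.

Yes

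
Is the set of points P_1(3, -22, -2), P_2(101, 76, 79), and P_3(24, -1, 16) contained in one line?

P_1P_2 = (98, 98, 81), P_1P_3 = (21, 21, 18).
P_1P_2 × P_1P_3 = (63, -63, 0).
The cross product is nonzero, so the points do not lie on one line.

No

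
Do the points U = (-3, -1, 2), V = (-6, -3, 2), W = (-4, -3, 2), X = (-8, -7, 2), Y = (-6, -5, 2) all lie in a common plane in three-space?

Yes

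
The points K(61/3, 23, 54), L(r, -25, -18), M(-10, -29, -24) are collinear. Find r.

-23/3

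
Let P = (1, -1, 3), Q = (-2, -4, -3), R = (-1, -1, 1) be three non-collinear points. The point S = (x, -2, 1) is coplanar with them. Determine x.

0

Coplanarity requires PQ · (PR × PS) = 0.
PQ = (-3, -3, -6), PR = (-2, 0, -2); the triple product is linear in x with coefficient 6 and constant term 0.
Setting it to zero: x = 0.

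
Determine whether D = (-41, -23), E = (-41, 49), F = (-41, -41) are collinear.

Yes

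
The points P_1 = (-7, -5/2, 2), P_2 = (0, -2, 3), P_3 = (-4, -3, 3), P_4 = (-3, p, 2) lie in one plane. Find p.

Normal to plane P_1P_2P_3: n = (1, -4, -5); plane equation n·P = -7.
Requiring n·P_4 = -7: (-4)p + (-13) = -7.
So p = -3/2.

-3/2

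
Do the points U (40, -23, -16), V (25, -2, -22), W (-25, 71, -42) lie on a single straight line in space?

No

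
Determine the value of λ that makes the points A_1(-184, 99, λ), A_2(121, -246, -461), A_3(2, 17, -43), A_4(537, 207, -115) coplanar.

The points are coplanar iff A_1A_2 · (A_1A_3 × A_1A_4) = 0.
Expanding, this is linear in λ: (163315)λ + (-28906755) = 0.
So λ = 177.

177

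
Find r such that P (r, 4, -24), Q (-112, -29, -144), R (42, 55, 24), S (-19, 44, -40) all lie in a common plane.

1

The points are coplanar iff PQ · (PR × PS) = 0.
Expanding, this is linear in r: (3528)r + (-3528) = 0.
So r = 1.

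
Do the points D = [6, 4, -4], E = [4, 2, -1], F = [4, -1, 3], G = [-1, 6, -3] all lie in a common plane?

A normal to the plane through D, E, F is n = DE × DF = (1, 8, 6).
The plane has equation n·P = 14. For G: n·G = 29.
29 ≠ 14, so G is off the plane.

No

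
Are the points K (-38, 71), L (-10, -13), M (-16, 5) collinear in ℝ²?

Yes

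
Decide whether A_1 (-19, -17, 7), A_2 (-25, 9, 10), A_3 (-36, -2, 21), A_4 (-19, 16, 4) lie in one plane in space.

No

The four points are coplanar iff the 3×3 determinant with rows A_1A_2, A_1A_3, A_1A_4 is zero.
Rows: (-6, 26, 3), (-17, 15, 14), (0, 33, -3).
Expanding along the first row: (-6)(-507) − (26)(51) + (3)(-561) = 33.
Nonzero ⇒ not coplanar.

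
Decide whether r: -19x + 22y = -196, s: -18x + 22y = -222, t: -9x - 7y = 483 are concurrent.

Intersecting r and s: solving the 2×2 system gives (x, y) = (-26, -345/11).
Substitute into t: (-9)(-26) + (-7)(-345/11) = 4989/11.
But t requires 483 ≠ 4989/11, so the three lines have no common point.

No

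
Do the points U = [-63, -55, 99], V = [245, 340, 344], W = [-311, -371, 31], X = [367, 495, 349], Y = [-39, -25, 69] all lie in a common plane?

Yes

The plane through U, V, W has normal n = UV × UW = (50560, -39816, 632) and equation n·P = -932832.
Checking the remaining points: n·X = -932832, n·Y = -932832.
All equal -932832, so all 5 points lie in one plane.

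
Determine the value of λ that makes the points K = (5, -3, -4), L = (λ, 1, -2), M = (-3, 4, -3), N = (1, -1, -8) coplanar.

1

Normal to plane KMN: n = (-30, -36, 12); plane equation n·P = -90.
Requiring n·L = -90: (-30)λ + (-60) = -90.
So λ = 1.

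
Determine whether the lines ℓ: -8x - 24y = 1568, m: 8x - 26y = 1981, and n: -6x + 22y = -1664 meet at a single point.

No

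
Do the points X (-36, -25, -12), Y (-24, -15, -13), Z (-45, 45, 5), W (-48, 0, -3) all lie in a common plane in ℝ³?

A normal to the plane through X, Y, Z is n = XY × XZ = (240, -195, 930).
The plane has equation n·P = -14925. For W: n·W = -14310.
-14310 ≠ -14925, so W is off the plane.

No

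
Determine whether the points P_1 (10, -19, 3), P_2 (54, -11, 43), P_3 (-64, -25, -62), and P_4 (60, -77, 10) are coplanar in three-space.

The four points are coplanar iff the 3×3 determinant with rows P_1P_2, P_1P_3, P_1P_4 is zero.
Rows: (44, 8, 40), (-74, -6, -65), (50, -58, 7).
Expanding along the first row: (44)(-3812) − (8)(2732) + (40)(4592) = -5904.
Nonzero ⇒ not coplanar.

No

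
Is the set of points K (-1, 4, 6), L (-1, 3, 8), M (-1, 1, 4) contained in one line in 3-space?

No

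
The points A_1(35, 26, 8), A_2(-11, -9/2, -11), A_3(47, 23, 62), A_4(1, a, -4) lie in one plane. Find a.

3

Normal to plane A_1A_2A_3: n = (-1704, 2256, 504); plane equation n·P = 3048.
Requiring n·A_4 = 3048: (2256)a + (-3720) = 3048.
So a = 3.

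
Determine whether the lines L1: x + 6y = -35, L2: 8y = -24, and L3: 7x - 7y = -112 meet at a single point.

Intersecting L1 and L2: solving the 2×2 system gives (x, y) = (-17, -3).
Substitute into L3: (7)(-17) + (-7)(-3) = -98.
But L3 requires -112 ≠ -98, so the three lines have no common point.

No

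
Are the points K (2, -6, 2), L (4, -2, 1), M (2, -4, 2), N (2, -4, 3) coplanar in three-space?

No

With K as base: KL = (2, 4, -1), KM = (0, 2, 0), KN = (0, 2, 1).
KM × KN = (2, 0, 0).
KL · (KM × KN) = 4.
Since 4 ≠ 0, the four points are not coplanar.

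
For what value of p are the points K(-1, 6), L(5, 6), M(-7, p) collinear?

The three points are collinear iff det[KL; KM] = 0.
This determinant is linear in p: (6)p + (-36) = 0, so p = 6.

6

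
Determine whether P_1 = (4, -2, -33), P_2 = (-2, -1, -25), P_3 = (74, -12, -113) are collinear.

P_1P_2 = (-6, 1, 8), P_1P_3 = (70, -10, -80).
P_1P_2 × P_1P_3 = (0, 80, -10).
The cross product is nonzero, so the points do not lie on one line.

No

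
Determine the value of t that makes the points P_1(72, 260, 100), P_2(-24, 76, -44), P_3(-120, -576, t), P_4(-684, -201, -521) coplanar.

Normal to plane P_1P_2P_4: n = (47880, 49248, -94848); plane equation n·P = 6767040.
Requiring n·P_3 = 6767040: (-94848)t + (-34112448) = 6767040.
So t = -431.

-431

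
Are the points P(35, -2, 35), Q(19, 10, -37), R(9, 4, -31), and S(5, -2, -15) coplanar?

Yes

The four points are coplanar iff the 3×3 determinant with rows PQ, PR, PS is zero.
Rows: (-16, 12, -72), (-26, 6, -66), (-30, 0, -50).
Expanding along the first row: (-16)(-300) − (12)(-680) + (-72)(180) = 0.
Zero determinant ⇒ coplanar.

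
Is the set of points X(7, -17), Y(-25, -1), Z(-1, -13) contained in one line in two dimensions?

XY = (-32, 16), XZ = (-8, 4).
Twice the signed area of △XYZ is (-32)(4) − (16)(-8) = 0.
The triangle is degenerate (zero area), so the points are collinear.

Yes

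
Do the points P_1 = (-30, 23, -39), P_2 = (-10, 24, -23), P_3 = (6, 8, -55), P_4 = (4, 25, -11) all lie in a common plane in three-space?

Yes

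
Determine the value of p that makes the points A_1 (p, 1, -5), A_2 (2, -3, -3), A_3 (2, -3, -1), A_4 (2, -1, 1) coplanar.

Coplanarity ⇔ det[A_1A_2; A_1A_3; A_1A_4] = 0.
Expanding, this is linear in p: (4)p + (-8) = 0.
So p = 2.

2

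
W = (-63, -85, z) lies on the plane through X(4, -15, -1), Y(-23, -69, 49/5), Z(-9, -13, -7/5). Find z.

The plane through X, Y, Z has equation −(756/5)y − 756z = 3024.
Substituting W: (-756)z + (12852) = 3024, so z = 13.

13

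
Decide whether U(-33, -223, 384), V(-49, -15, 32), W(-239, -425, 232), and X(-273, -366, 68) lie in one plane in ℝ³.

No

The four points are coplanar iff the 3×3 determinant with rows UV, UW, UX is zero.
Rows: (-16, 208, -352), (-206, -202, -152), (-240, -143, -316).
Expanding along the first row: (-16)(42096) − (208)(28616) + (-352)(-19022) = 70080.
Nonzero ⇒ not coplanar.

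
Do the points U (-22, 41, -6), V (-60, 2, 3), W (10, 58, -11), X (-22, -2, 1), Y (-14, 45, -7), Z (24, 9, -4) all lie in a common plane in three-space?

No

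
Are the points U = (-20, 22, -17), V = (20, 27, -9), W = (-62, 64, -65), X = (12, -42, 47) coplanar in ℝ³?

A normal to the plane through U, V, W is n = UV × UW = (-576, 1584, 1890).
The plane has equation n·P = 14238. For X: n·X = 15390.
15390 ≠ 14238, so X is off the plane.

No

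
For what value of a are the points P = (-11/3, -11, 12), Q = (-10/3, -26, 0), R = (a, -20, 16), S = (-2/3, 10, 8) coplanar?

-16/3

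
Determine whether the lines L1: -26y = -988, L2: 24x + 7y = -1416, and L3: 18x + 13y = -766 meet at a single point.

Intersecting L1 and L2: solving the 2×2 system gives (x, y) = (-841/12, 38).
Substitute into L3: (18)(-841/12) + (13)(38) = -1535/2.
But L3 requires -766 ≠ -1535/2, so the three lines have no common point.

No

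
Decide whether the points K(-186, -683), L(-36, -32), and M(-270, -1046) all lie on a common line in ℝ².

No

KL = (150, 651), KM = (-84, -363).
Twice the signed area of △KLM is (150)(-363) − (651)(-84) = 234.
The area is nonzero, so the three points are not collinear.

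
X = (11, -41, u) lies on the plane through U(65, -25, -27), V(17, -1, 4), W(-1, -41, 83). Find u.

Coplanarity requires UV · (UW × UX) = 0.
UV = (-48, 24, 31), UW = (-66, -16, 110); the triple product is linear in u with coefficient 2352 and constant term -157584.
Setting it to zero: u = 67.

67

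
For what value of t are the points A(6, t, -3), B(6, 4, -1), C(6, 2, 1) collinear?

6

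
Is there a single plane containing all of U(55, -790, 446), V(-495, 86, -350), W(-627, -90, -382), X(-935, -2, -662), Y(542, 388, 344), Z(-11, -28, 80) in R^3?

The plane through U, V, W has normal n = UV × UW = (-168128, 87472, 212432) and equation n·P = 16394752.
Checking the remaining points: n·X = 16394752, n·Y = 15890368, n·Z = 16394752.
Since n·Y = 15890368 ≠ 16394752, Y is off the plane and the points are not all coplanar.

No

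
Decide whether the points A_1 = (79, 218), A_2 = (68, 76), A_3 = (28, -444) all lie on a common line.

No

A_1A_2 = (-11, -142), A_1A_3 = (-51, -662).
det[A_1A_2; A_1A_3] = (-11)(-662) − (-142)(-51) = 40.
The determinant is nonzero, so they are not collinear.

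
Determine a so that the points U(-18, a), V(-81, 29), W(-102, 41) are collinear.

-7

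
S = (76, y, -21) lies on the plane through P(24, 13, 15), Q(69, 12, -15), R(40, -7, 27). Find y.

13

The plane through P, Q, R has equation −612x − 1020y − 884z = -41208.
Substituting S: (-1020)y + (-27948) = -41208, so y = 13.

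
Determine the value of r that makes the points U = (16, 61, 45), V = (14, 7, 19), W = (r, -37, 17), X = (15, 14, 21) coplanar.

Normal to plane UVX: n = (74, -22, 40); plane equation n·P = 1642.
Requiring n·W = 1642: (74)r + (1494) = 1642.
So r = 2.

2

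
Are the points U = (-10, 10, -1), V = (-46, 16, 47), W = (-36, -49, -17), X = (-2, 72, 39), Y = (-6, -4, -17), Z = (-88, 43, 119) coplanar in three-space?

The plane through U, V, W has normal n = UV × UW = (2736, -1824, 2280) and equation n·P = -47880.
Checking the remaining points: n·X = -47880, n·Y = -47880, n·Z = -47880.
All equal -47880, so all 6 points lie in one plane.

Yes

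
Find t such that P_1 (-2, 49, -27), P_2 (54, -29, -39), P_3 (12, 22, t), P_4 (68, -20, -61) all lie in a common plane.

Coplanarity ⇔ det[P_1P_2; P_1P_3; P_1P_4] = 0.
Expanding, this is linear in t: (-1596)t + (-39900) = 0.
So t = -25.

-25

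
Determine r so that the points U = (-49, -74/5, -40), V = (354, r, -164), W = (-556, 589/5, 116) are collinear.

-601/5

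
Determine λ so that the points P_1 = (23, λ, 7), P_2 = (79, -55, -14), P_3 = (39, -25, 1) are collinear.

Collinearity requires P_1P_2 × P_1P_3 = 0; each component is linear in λ.
The x-component gives (-15)λ + (-195) = 0, so λ = -13.
The remaining components then also vanish.

-13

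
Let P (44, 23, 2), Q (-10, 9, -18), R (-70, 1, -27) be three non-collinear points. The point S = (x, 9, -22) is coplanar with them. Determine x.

38

A normal to the plane is n = PQ × PR = (-34, 714, -408).
S lies in the plane iff n · PS = 0.
This gives (-34)x + (1292) = 0, so x = 38.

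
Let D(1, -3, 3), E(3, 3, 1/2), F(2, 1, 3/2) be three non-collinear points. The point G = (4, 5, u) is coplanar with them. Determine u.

-1/2

The plane through D, E, F has equation 1x + (1/2)y + 2z = 11/2.
Substituting G: (2)u + (13/2) = 11/2, so u = -1/2.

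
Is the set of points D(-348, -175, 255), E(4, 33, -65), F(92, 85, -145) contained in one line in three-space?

Yes

DE = (352, 208, -320), DF = (440, 260, -400).
Each component of DF is 5/4 times the corresponding component of DE, so DF = 5/4·DE and the points are collinear.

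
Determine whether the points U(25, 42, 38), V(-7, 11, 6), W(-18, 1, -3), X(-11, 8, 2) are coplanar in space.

No

The four points are coplanar iff the 3×3 determinant with rows UV, UW, UX is zero.
Rows: (-32, -31, -32), (-43, -41, -41), (-36, -34, -36).
Expanding along the first row: (-32)(82) − (-31)(72) + (-32)(-14) = 56.
Nonzero ⇒ not coplanar.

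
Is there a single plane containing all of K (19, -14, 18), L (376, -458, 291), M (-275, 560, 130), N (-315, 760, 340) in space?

No

The four points are coplanar iff the 3×3 determinant with rows KL, KM, KN is zero.
Rows: (357, -444, 273), (-294, 574, 112), (-334, 774, 322).
Expanding along the first row: (357)(98140) − (-444)(-57260) + (273)(-35840) = -171780.
Nonzero ⇒ not coplanar.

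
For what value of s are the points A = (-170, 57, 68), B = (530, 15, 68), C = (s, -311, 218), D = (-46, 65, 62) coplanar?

-470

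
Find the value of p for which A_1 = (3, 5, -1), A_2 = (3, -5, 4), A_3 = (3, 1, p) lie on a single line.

1

Direction A_1A_2 = (0, -10, 5). From the y-coordinate of A_3, the parameter along the line is τ = (1 − 5)/(-10) = 2/5.
Then p = (-1) + 2/5·(5) = 1.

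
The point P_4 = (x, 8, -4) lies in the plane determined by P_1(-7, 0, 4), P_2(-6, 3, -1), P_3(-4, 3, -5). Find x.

A normal to the plane is n = P_1P_2 × P_1P_3 = (-12, -6, -6).
P_4 lies in the plane iff n · P_1P_4 = 0.
This gives (-12)x + (-84) = 0, so x = -7.

-7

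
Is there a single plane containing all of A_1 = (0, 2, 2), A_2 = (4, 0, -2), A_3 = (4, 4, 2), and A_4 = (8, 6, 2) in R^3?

A normal to the plane through A_1, A_2, A_3 is n = A_1A_2 × A_1A_3 = (8, -16, 16).
The plane has equation n·P = 0. For A_4: n·A_4 = 0.
Equal, so A_4 lies in the plane and all four are coplanar.

Yes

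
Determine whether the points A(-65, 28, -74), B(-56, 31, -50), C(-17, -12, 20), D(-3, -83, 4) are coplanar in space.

No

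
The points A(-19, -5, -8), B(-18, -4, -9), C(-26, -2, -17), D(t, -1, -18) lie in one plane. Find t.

Coplanarity ⇔ det[AB; AC; AD] = 0.
Expanding, this is linear in t: (-6)t + (-150) = 0.
So t = -25.

-25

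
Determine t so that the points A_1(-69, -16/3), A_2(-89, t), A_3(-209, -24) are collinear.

-8

Collinearity: (A_2 − A_1) must be parallel to (A_3 − A_1) = (-140, -56/3).
Cross-multiplying the components: (t − (-16/3))·(-140) = (-20)·(-56/3).
Solving gives t = -8.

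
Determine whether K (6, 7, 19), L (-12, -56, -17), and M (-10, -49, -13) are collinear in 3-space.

Yes

KL = (-18, -63, -36), KM = (-16, -56, -32).
KL × KM = (0, 0, 0).
The cross product vanishes, so the three points are collinear.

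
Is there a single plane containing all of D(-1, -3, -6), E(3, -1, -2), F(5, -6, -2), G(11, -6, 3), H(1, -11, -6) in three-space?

No

The plane through D, E, F has normal n = DE × DF = (20, 8, -24) and equation n·P = 100.
Checking the remaining points: n·G = 100, n·H = 76.
Since n·H = 76 ≠ 100, H is off the plane and the points are not all coplanar.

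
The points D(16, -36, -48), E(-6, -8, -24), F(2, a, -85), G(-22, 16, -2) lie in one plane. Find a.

The points are coplanar iff DE · (DF × DG) = 0.
Expanding, this is linear in a: (-100)a + (-6000) = 0.
So a = -60.

-60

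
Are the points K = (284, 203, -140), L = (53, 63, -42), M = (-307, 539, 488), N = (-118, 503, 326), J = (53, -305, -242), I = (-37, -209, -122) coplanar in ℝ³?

Yes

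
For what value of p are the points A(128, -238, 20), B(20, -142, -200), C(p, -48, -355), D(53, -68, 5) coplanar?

Normal to plane ABD: n = (35960, 14880, -11160); plane equation n·P = 838240.
Requiring n·C = 838240: (35960)p + (3247560) = 838240.
So p = -67.

-67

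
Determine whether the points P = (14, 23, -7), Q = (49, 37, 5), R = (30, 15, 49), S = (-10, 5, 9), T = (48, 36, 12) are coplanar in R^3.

No

The plane through P, Q, R has normal n = PQ × PR = (880, -1768, -504) and equation n·X = -24816.
Checking the remaining points: n·S = -22176, n·T = -27456.
Since n·S = -22176 ≠ -24816, S is off the plane and the points are not all coplanar.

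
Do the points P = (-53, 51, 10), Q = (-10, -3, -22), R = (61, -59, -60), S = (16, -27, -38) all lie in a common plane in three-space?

A normal to the plane through P, Q, R is n = PQ × PR = (260, -638, 1426).
The plane has equation n·X = -32058. For S: n·S = -32802.
-32802 ≠ -32058, so S is off the plane.

No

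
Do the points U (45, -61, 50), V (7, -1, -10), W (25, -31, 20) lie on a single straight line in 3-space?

UV = (-38, 60, -60), UW = (-20, 30, -30).
UV × UW = (0, 60, 60).
The cross product is nonzero, so the points do not lie on one line.

No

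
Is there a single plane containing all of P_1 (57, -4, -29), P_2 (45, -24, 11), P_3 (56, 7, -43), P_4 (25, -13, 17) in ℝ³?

A normal to the plane through P_1, P_2, P_3 is n = P_1P_2 × P_1P_3 = (-160, -208, -152).
The plane has equation n·P = -3880. For P_4: n·P_4 = -3880.
Equal, so P_4 lies in the plane and all four are coplanar.

Yes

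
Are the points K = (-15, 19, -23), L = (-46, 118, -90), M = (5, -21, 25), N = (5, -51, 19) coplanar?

Yes

A normal to the plane through K, L, M is n = KL × KM = (2072, 148, -740).
The plane has equation n·P = -11248. For N: n·N = -11248.
Equal, so N lies in the plane and all four are coplanar.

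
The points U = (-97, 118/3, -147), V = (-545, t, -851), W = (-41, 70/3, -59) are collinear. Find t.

Direction UW = (56, -16, 88). From the x-coordinate of V, the parameter along the line is τ = (-545 − (-97))/56 = -8.
Then t = 118/3 + (-8)·(-16) = 502/3.

502/3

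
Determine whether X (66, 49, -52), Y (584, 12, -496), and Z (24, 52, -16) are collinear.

XY = (518, -37, -444), XZ = (-42, 3, 36).
XY × XZ = (0, 0, 0).
The cross product vanishes, so the three points are collinear.

Yes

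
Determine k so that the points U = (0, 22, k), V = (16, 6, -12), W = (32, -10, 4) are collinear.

Direction VW = (16, -16, 16). From the x-coordinate of U, the parameter along the line is τ = (0 − 16)/16 = -1.
Then k = (-12) + (-1)·(16) = -28.

-28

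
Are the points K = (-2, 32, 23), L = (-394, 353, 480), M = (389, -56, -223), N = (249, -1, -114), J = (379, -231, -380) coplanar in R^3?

The plane through K, L, M has normal n = KL × KM = (-38750, 82255, -91015) and equation n·P = 616315.
Checking the remaining points: n·N = 644705, n·J = 898545.
Since n·N = 644705 ≠ 616315, N is off the plane and the points are not all coplanar.

No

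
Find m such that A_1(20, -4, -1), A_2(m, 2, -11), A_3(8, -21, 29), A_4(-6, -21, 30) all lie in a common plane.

16

Coplanarity ⇔ det[A_1A_2; A_1A_3; A_1A_4] = 0.
Expanding, this is linear in m: (-17)m + (272) = 0.
So m = 16.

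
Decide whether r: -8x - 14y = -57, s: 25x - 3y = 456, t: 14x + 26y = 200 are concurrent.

No

Intersecting r and s: solving the 2×2 system gives (x, y) = (6555/374, -2223/374).
Substitute into t: (14)(6555/374) + (26)(-2223/374) = 16986/187.
But t requires 200 ≠ 16986/187, so the three lines have no common point.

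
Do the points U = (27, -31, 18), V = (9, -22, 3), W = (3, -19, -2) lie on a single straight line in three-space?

Yes

UV = (-18, 9, -15), UW = (-24, 12, -20).
Each component of UW is 4/3 times the corresponding component of UV, so UW = 4/3·UV and the points are collinear.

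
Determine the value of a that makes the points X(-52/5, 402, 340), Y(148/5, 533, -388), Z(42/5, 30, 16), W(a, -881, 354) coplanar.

-41/5

Normal to plane XYZ: n = (-313260, -3632/5, -86714/5); plane equation n·P = -14653304/5.
Requiring n·W = -14653304/5: (-313260)a + (-27496964/5) = -14653304/5.
So a = -41/5.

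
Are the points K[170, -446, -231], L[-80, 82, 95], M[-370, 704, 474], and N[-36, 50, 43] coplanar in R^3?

A normal to the plane through K, L, M is n = KL × KM = (-2660, 210, -2380).
The plane has equation n·P = 3920. For N: n·N = 3920.
Equal, so N lies in the plane and all four are coplanar.

Yes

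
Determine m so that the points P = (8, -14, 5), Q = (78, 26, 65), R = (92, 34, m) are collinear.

77

Collinearity requires PQ × PR = 0; each component is linear in m.
The x-component gives (40)m + (-3080) = 0, so m = 77.
The remaining components then also vanish.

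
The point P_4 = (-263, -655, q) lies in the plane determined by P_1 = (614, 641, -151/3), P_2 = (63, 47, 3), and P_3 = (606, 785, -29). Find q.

The plane through P_1, P_2, P_3 has equation −20352x + 11328y − 84096z = -1002048.
Substituting P_4: (-84096)q + (-2067264) = -1002048, so q = -38/3.

-38/3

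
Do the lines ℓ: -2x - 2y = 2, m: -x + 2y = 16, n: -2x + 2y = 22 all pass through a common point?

Intersecting ℓ and m: solving the 2×2 system gives (x, y) = (-6, 5).
Substitute into n: (-2)(-6) + (2)(5) = 22.
This equals 22, so (-6, 5) lies on all three lines and they are concurrent.

Yes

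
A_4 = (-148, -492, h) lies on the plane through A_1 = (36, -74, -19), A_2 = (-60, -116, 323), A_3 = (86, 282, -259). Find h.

Coplanarity requires A_1A_2 · (A_1A_3 × A_1A_4) = 0.
A_1A_2 = (-96, -42, 342), A_1A_3 = (50, 356, -240); the triple product is linear in h with coefficient -32076 and constant term 22421124.
Setting it to zero: h = 699.

699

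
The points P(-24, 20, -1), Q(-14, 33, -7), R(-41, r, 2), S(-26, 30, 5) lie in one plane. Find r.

-21

Normal to plane PQS: n = (138, -48, 126); plane equation n·X = -4398.
Requiring n·R = -4398: (-48)r + (-5406) = -4398.
So r = -21.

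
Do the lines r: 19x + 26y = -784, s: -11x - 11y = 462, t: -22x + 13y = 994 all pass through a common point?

Intersecting r and s: solving the 2×2 system gives (x, y) = (-44, 2).
Substitute into t: (-22)(-44) + (13)(2) = 994.
This equals 994, so (-44, 2) lies on all three lines and they are concurrent.

Yes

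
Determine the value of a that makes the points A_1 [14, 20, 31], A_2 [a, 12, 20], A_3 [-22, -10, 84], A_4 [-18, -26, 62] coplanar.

Normal to plane A_1A_3A_4: n = (1508, -580, 696); plane equation n·P = 31088.
Requiring n·A_2 = 31088: (1508)a + (6960) = 31088.
So a = 16.

16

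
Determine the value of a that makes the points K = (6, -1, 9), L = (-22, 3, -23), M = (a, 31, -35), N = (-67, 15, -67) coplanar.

-59

The points are coplanar iff KL · (KM × KN) = 0.
Expanding, this is linear in a: (-208)a + (-12272) = 0.
So a = -59.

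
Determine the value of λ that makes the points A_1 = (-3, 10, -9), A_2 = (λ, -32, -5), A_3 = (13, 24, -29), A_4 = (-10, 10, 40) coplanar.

-43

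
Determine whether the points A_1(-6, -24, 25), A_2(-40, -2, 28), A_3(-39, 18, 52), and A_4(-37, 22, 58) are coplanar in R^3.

Yes

With A_1 as base: A_1A_2 = (-34, 22, 3), A_1A_3 = (-33, 42, 27), A_1A_4 = (-31, 46, 33).
A_1A_3 × A_1A_4 = (144, 252, -216).
A_1A_2 · (A_1A_3 × A_1A_4) = 0.
The scalar triple product vanishes, so the four points are coplanar.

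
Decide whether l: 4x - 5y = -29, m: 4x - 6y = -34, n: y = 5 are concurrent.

Intersecting l and m: solving the 2×2 system gives (x, y) = (-1, 5).
Substitute into n: (0)(-1) + (1)(5) = 5.
This equals 5, so (-1, 5) lies on all three lines and they are concurrent.

Yes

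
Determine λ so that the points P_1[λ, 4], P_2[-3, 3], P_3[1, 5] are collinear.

The three points are collinear iff det[P_1P_2; P_1P_3] = 0.
This determinant is linear in λ: (-2)λ + (-2) = 0, so λ = -1.

-1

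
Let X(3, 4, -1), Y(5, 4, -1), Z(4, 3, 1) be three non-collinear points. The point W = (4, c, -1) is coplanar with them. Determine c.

A normal to the plane is n = XY × XZ = (0, -4, -2).
W lies in the plane iff n · XW = 0.
This gives (-4)c + (16) = 0, so c = 4.

4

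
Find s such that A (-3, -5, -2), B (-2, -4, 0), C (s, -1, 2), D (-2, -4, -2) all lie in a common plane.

Normal to plane ABD: n = (-2, 2, 0); plane equation n·P = -4.
Requiring n·C = -4: (-2)s + (-2) = -4.
So s = 1.

1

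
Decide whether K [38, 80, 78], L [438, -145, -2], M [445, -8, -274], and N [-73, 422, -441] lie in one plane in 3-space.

No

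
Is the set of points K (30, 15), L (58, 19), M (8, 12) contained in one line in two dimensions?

No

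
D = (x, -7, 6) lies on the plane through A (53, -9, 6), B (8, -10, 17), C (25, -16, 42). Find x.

The plane through A, B, C has equation 41x + 1312y + 287z = -7913.
Substituting D: (41)x + (-7462) = -7913, so x = -11.

-11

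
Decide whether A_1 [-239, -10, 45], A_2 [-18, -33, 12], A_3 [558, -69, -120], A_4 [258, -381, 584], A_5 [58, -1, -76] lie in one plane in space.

Yes

The plane through A_1, A_2, A_3 has normal n = A_1A_2 × A_1A_3 = (1848, 10164, 5292) and equation n·P = -305172.
Checking the remaining points: n·A_4 = -305172, n·A_5 = -305172.
All equal -305172, so all 5 points lie in one plane.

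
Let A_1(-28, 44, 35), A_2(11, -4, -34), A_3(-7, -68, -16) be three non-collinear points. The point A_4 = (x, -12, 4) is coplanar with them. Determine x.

-14

Coplanarity requires A_1A_2 · (A_1A_3 × A_1A_4) = 0.
A_1A_2 = (39, -48, -69), A_1A_3 = (21, -112, -51); the triple product is linear in x with coefficient -5280 and constant term -73920.
Setting it to zero: x = -14.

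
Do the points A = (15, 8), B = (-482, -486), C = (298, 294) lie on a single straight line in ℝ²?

No

AB = (-497, -494), AC = (283, 286).
Twice the signed area of △ABC is (-497)(286) − (-494)(283) = -2340.
The area is nonzero, so the three points are not collinear.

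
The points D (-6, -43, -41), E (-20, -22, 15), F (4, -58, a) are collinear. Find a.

Collinearity requires DE × DF = 0; each component is linear in a.
The x-component gives (21)a + (1701) = 0, so a = -81.
The remaining components then also vanish.

-81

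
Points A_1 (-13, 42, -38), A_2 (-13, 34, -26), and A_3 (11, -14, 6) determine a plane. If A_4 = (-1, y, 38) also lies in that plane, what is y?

Coplanarity requires A_1A_2 · (A_1A_3 × A_1A_4) = 0.
A_1A_2 = (0, -8, 12), A_1A_3 = (24, -56, 44); the triple product is linear in y with coefficient 288 and constant term 6336.
Setting it to zero: y = -22.

-22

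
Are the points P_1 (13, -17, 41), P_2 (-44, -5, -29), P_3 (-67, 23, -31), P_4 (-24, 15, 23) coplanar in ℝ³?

Yes

The four points are coplanar iff the 3×3 determinant with rows P_1P_2, P_1P_3, P_1P_4 is zero.
Rows: (-57, 12, -70), (-80, 40, -72), (-37, 32, -18).
Expanding along the first row: (-57)(1584) − (12)(-1224) + (-70)(-1080) = 0.
Zero determinant ⇒ coplanar.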